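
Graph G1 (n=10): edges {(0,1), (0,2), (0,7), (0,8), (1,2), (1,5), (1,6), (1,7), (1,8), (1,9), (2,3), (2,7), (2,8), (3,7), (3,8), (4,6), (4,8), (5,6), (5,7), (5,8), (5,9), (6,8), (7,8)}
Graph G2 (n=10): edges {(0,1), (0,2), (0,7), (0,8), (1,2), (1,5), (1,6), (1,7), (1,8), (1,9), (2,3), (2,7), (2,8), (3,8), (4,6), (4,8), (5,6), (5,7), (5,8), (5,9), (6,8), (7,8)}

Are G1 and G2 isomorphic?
No, not isomorphic

The graphs are NOT isomorphic.

Counting edges: G1 has 23 edge(s); G2 has 22 edge(s).
Edge count is an isomorphism invariant (a bijection on vertices induces a bijection on edges), so differing edge counts rule out isomorphism.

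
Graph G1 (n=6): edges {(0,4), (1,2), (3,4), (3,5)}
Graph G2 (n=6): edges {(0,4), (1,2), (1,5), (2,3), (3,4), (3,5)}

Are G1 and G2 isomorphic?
No, not isomorphic

The graphs are NOT isomorphic.

Counting edges: G1 has 4 edge(s); G2 has 6 edge(s).
Edge count is an isomorphism invariant (a bijection on vertices induces a bijection on edges), so differing edge counts rule out isomorphism.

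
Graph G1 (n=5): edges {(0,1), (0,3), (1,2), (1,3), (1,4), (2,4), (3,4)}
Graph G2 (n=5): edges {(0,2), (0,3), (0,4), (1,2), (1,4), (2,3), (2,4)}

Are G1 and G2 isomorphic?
Yes, isomorphic

The graphs are isomorphic.
One valid mapping φ: V(G1) → V(G2): 0→3, 1→2, 2→1, 3→0, 4→4

Verify φ preserves adjacency — for each edge of G1, its image is an edge of G2:
  (0,1) → (φ(0),φ(1)) = (2,3) ∈ E(G2) ✓
  (0,3) → (φ(0),φ(3)) = (0,3) ∈ E(G2) ✓
  (1,2) → (φ(1),φ(2)) = (1,2) ∈ E(G2) ✓
  (1,3) → (φ(1),φ(3)) = (0,2) ∈ E(G2) ✓
  (1,4) → (φ(1),φ(4)) = (2,4) ∈ E(G2) ✓
  (2,4) → (φ(2),φ(4)) = (1,4) ∈ E(G2) ✓
  (3,4) → (φ(3),φ(4)) = (0,4) ∈ E(G2) ✓
All 7 edges of G1 map to edges of G2, and |E(G1)| = |E(G2)| = 7, so φ is a bijection on edges as well as vertices. Hence G1 ≅ G2.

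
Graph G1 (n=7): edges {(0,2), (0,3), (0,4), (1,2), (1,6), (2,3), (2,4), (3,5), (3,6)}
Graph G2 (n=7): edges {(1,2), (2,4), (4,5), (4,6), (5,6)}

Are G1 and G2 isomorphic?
No, not isomorphic

The graphs are NOT isomorphic.

Counting triangles (3-cliques): G1 has 2, G2 has 1.
Triangle count is an isomorphism invariant, so differing triangle counts rule out isomorphism.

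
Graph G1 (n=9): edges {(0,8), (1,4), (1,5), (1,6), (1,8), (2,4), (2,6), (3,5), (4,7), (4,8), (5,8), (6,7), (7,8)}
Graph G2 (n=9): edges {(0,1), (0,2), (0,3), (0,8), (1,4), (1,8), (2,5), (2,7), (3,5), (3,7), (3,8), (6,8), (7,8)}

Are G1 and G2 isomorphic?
Yes, isomorphic

The graphs are isomorphic.
One valid mapping φ: V(G1) → V(G2): 0→6, 1→0, 2→5, 3→4, 4→3, 5→1, 6→2, 7→7, 8→8

Verify φ preserves adjacency — for each edge of G1, its image is an edge of G2:
  (0,8) → (φ(0),φ(8)) = (6,8) ∈ E(G2) ✓
  (1,4) → (φ(1),φ(4)) = (0,3) ∈ E(G2) ✓
  (1,5) → (φ(1),φ(5)) = (0,1) ∈ E(G2) ✓
  (1,6) → (φ(1),φ(6)) = (0,2) ∈ E(G2) ✓
  (1,8) → (φ(1),φ(8)) = (0,8) ∈ E(G2) ✓
  (2,4) → (φ(2),φ(4)) = (3,5) ∈ E(G2) ✓
  (2,6) → (φ(2),φ(6)) = (2,5) ∈ E(G2) ✓
  (3,5) → (φ(3),φ(5)) = (1,4) ∈ E(G2) ✓
  (4,7) → (φ(4),φ(7)) = (3,7) ∈ E(G2) ✓
  (4,8) → (φ(4),φ(8)) = (3,8) ∈ E(G2) ✓
  (5,8) → (φ(5),φ(8)) = (1,8) ∈ E(G2) ✓
  (6,7) → (φ(6),φ(7)) = (2,7) ∈ E(G2) ✓
  (7,8) → (φ(7),φ(8)) = (7,8) ∈ E(G2) ✓
All 13 edges of G1 map to edges of G2, and |E(G1)| = |E(G2)| = 13, so φ is a bijection on edges as well as vertices. Hence G1 ≅ G2.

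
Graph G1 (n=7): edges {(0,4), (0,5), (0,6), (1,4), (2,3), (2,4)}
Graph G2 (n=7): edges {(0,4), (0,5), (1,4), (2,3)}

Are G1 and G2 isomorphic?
No, not isomorphic

The graphs are NOT isomorphic.

Counting edges: G1 has 6 edge(s); G2 has 4 edge(s).
Edge count is an isomorphism invariant (a bijection on vertices induces a bijection on edges), so differing edge counts rule out isomorphism.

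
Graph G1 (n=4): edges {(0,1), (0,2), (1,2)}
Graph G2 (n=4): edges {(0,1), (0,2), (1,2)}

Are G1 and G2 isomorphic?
Yes, isomorphic

The graphs are isomorphic.
One valid mapping φ: V(G1) → V(G2): 0→1, 1→0, 2→2, 3→3

Verify φ preserves adjacency — for each edge of G1, its image is an edge of G2:
  (0,1) → (φ(0),φ(1)) = (0,1) ∈ E(G2) ✓
  (0,2) → (φ(0),φ(2)) = (1,2) ∈ E(G2) ✓
  (1,2) → (φ(1),φ(2)) = (0,2) ∈ E(G2) ✓
All 3 edges of G1 map to edges of G2, and |E(G1)| = |E(G2)| = 3, so φ is a bijection on edges as well as vertices. Hence G1 ≅ G2.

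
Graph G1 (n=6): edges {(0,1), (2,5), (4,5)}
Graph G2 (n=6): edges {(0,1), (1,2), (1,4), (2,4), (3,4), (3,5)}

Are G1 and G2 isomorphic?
No, not isomorphic

The graphs are NOT isomorphic.

Connected components of G1: 3 component(s) with vertex sets [[3], [0, 1], [2, 4, 5]], sizes [1, 2, 3].
Connected components of G2: 1 component(s) with vertex sets [[0, 1, 2, 3, 4, 5]], sizes [6].
The number of connected components (and the multiset of component sizes) is an isomorphism invariant — an isomorphism maps each component of G1 bijectively onto a component of G2. Since G1 has 3 component(s) and G2 has 1, they cannot be isomorphic.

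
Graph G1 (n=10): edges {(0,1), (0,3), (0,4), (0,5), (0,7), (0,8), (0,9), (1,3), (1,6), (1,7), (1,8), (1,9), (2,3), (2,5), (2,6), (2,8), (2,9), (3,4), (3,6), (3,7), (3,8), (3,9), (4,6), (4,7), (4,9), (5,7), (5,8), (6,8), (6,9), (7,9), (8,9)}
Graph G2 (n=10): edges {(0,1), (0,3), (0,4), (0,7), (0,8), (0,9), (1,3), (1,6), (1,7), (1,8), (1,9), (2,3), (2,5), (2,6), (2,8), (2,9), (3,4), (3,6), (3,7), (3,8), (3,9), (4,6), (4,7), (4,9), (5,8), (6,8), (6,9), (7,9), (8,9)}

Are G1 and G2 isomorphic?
No, not isomorphic

The graphs are NOT isomorphic.

Counting edges: G1 has 31 edge(s); G2 has 29 edge(s).
Edge count is an isomorphism invariant (a bijection on vertices induces a bijection on edges), so differing edge counts rule out isomorphism.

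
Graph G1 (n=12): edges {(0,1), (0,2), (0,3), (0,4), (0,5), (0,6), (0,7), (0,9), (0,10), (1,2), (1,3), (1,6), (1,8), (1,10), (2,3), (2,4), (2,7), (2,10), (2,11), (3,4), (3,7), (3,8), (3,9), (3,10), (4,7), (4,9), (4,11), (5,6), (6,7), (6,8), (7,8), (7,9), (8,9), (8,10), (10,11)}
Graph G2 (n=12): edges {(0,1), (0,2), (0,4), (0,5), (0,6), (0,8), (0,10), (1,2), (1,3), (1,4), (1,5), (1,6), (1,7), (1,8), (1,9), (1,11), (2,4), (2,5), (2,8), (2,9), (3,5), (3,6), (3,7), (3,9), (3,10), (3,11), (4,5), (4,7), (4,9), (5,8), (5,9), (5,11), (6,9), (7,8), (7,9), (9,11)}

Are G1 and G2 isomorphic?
No, not isomorphic

The graphs are NOT isomorphic.

Degrees in G1: deg(0)=9, deg(1)=6, deg(2)=7, deg(3)=8, deg(4)=6, deg(5)=2, deg(6)=5, deg(7)=7, deg(8)=6, deg(9)=5, deg(10)=6, deg(11)=3.
Sorted degree sequence of G1: [9, 8, 7, 7, 6, 6, 6, 6, 5, 5, 3, 2].
Degrees in G2: deg(0)=7, deg(1)=10, deg(2)=6, deg(3)=7, deg(4)=6, deg(5)=8, deg(6)=4, deg(7)=5, deg(8)=5, deg(9)=8, deg(10)=2, deg(11)=4.
Sorted degree sequence of G2: [10, 8, 8, 7, 7, 6, 6, 5, 5, 4, 4, 2].
The (sorted) degree sequence is an isomorphism invariant, so since G1 and G2 have different degree sequences they cannot be isomorphic.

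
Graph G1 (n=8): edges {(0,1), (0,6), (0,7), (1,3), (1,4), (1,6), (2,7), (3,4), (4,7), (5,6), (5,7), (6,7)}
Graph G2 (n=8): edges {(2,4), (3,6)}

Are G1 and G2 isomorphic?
No, not isomorphic

The graphs are NOT isomorphic.

Connected components of G1: 1 component(s) with vertex sets [[0, 1, 2, 3, 4, 5, 6, 7]], sizes [8].
Connected components of G2: 6 component(s) with vertex sets [[0], [1], [5], [7], [2, 4], [3, 6]], sizes [1, 1, 1, 1, 2, 2].
The number of connected components (and the multiset of component sizes) is an isomorphism invariant — an isomorphism maps each component of G1 bijectively onto a component of G2. Since G1 has 1 component(s) and G2 has 6, they cannot be isomorphic.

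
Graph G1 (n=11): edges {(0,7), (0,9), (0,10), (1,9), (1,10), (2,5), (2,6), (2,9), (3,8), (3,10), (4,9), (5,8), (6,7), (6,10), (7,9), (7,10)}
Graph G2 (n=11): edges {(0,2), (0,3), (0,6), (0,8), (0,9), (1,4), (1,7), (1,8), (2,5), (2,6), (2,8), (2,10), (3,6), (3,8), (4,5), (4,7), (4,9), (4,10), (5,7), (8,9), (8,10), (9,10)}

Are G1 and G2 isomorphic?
No, not isomorphic

The graphs are NOT isomorphic.

Counting triangles (3-cliques): G1 has 3, G2 has 10.
Triangle count is an isomorphism invariant, so differing triangle counts rule out isomorphism.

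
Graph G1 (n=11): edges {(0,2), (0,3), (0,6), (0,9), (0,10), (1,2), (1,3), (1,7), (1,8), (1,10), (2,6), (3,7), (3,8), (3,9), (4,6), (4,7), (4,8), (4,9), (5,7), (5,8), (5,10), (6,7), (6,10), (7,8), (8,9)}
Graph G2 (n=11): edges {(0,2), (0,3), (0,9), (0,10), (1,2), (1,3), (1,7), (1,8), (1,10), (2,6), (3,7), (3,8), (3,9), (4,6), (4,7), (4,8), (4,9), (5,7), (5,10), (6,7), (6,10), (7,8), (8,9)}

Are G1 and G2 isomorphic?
No, not isomorphic

The graphs are NOT isomorphic.

Counting edges: G1 has 25 edge(s); G2 has 23 edge(s).
Edge count is an isomorphism invariant (a bijection on vertices induces a bijection on edges), so differing edge counts rule out isomorphism.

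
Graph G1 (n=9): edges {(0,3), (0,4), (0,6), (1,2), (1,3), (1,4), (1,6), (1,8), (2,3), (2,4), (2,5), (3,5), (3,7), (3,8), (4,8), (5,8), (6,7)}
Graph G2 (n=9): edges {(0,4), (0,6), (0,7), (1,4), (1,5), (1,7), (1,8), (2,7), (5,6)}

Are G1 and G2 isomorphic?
No, not isomorphic

The graphs are NOT isomorphic.

Counting triangles (3-cliques): G1 has 6, G2 has 0.
Triangle count is an isomorphism invariant, so differing triangle counts rule out isomorphism.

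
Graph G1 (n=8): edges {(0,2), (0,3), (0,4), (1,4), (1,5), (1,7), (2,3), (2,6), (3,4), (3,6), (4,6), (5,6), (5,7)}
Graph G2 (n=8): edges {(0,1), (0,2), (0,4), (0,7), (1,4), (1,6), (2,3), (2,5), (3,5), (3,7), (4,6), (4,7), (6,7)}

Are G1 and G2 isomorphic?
Yes, isomorphic

The graphs are isomorphic.
One valid mapping φ: V(G1) → V(G2): 0→1, 1→2, 2→6, 3→4, 4→0, 5→3, 6→7, 7→5

Verify φ preserves adjacency — for each edge of G1, its image is an edge of G2:
  (0,2) → (φ(0),φ(2)) = (1,6) ∈ E(G2) ✓
  (0,3) → (φ(0),φ(3)) = (1,4) ∈ E(G2) ✓
  (0,4) → (φ(0),φ(4)) = (0,1) ∈ E(G2) ✓
  (1,4) → (φ(1),φ(4)) = (0,2) ∈ E(G2) ✓
  (1,5) → (φ(1),φ(5)) = (2,3) ∈ E(G2) ✓
  (1,7) → (φ(1),φ(7)) = (2,5) ∈ E(G2) ✓
  (2,3) → (φ(2),φ(3)) = (4,6) ∈ E(G2) ✓
  (2,6) → (φ(2),φ(6)) = (6,7) ∈ E(G2) ✓
  (3,4) → (φ(3),φ(4)) = (0,4) ∈ E(G2) ✓
  (3,6) → (φ(3),φ(6)) = (4,7) ∈ E(G2) ✓
  (4,6) → (φ(4),φ(6)) = (0,7) ∈ E(G2) ✓
  (5,6) → (φ(5),φ(6)) = (3,7) ∈ E(G2) ✓
  (5,7) → (φ(5),φ(7)) = (3,5) ∈ E(G2) ✓
All 13 edges of G1 map to edges of G2, and |E(G1)| = |E(G2)| = 13, so φ is a bijection on edges as well as vertices. Hence G1 ≅ G2.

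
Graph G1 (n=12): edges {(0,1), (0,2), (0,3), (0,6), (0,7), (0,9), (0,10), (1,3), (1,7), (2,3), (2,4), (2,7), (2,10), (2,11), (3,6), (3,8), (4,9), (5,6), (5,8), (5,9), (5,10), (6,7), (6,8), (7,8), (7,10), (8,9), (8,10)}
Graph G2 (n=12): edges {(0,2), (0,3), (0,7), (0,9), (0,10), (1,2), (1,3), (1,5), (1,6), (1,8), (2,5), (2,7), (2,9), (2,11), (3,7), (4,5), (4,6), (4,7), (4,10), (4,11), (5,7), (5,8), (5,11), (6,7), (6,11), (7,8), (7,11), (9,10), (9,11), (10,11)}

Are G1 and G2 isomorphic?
No, not isomorphic

The graphs are NOT isomorphic.

Counting triangles (3-cliques): G1 has 15, G2 has 20.
Triangle count is an isomorphism invariant, so differing triangle counts rule out isomorphism.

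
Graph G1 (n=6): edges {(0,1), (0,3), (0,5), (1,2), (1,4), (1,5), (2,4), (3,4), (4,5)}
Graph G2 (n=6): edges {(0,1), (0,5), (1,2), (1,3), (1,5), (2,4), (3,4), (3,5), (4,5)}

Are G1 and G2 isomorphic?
Yes, isomorphic

The graphs are isomorphic.
One valid mapping φ: V(G1) → V(G2): 0→4, 1→5, 2→0, 3→2, 4→1, 5→3

Verify φ preserves adjacency — for each edge of G1, its image is an edge of G2:
  (0,1) → (φ(0),φ(1)) = (4,5) ∈ E(G2) ✓
  (0,3) → (φ(0),φ(3)) = (2,4) ∈ E(G2) ✓
  (0,5) → (φ(0),φ(5)) = (3,4) ∈ E(G2) ✓
  (1,2) → (φ(1),φ(2)) = (0,5) ∈ E(G2) ✓
  (1,4) → (φ(1),φ(4)) = (1,5) ∈ E(G2) ✓
  (1,5) → (φ(1),φ(5)) = (3,5) ∈ E(G2) ✓
  (2,4) → (φ(2),φ(4)) = (0,1) ∈ E(G2) ✓
  (3,4) → (φ(3),φ(4)) = (1,2) ∈ E(G2) ✓
  (4,5) → (φ(4),φ(5)) = (1,3) ∈ E(G2) ✓
All 9 edges of G1 map to edges of G2, and |E(G1)| = |E(G2)| = 9, so φ is a bijection on edges as well as vertices. Hence G1 ≅ G2.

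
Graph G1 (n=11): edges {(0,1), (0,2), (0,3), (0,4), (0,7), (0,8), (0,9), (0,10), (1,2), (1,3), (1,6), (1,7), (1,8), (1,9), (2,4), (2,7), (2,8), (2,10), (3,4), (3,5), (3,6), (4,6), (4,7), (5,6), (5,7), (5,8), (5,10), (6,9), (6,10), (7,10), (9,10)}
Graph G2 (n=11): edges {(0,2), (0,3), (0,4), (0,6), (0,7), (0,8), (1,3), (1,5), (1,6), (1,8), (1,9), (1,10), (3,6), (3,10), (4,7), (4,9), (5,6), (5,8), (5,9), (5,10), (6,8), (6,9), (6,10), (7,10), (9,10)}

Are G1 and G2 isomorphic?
No, not isomorphic

The graphs are NOT isomorphic.

Counting triangles (3-cliques): G1 has 24, G2 has 19.
Triangle count is an isomorphism invariant, so differing triangle counts rule out isomorphism.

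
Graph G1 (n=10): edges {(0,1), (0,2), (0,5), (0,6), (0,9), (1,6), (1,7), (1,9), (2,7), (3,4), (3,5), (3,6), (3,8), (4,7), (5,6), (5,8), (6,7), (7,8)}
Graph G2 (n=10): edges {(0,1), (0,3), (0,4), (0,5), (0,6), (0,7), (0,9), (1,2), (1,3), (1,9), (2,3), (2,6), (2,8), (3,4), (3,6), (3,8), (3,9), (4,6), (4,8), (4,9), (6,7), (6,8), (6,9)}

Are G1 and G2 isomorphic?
No, not isomorphic

The graphs are NOT isomorphic.

Degrees in G1: deg(0)=5, deg(1)=4, deg(2)=2, deg(3)=4, deg(4)=2, deg(5)=4, deg(6)=5, deg(7)=5, deg(8)=3, deg(9)=2.
Sorted degree sequence of G1: [5, 5, 5, 4, 4, 4, 3, 2, 2, 2].
Degrees in G2: deg(0)=7, deg(1)=4, deg(2)=4, deg(3)=7, deg(4)=5, deg(5)=1, deg(6)=7, deg(7)=2, deg(8)=4, deg(9)=5.
Sorted degree sequence of G2: [7, 7, 7, 5, 5, 4, 4, 4, 2, 1].
The (sorted) degree sequence is an isomorphism invariant, so since G1 and G2 have different degree sequences they cannot be isomorphic.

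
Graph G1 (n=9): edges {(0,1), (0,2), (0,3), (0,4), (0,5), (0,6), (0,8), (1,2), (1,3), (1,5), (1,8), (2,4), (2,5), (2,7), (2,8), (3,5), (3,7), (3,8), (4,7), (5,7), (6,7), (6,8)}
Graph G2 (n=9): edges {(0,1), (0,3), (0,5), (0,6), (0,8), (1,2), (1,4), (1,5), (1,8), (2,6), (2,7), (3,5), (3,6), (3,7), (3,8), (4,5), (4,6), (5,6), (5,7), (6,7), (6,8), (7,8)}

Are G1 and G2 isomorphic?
Yes, isomorphic

The graphs are isomorphic.
One valid mapping φ: V(G1) → V(G2): 0→6, 1→3, 2→5, 3→8, 4→4, 5→0, 6→2, 7→1, 8→7

Verify φ preserves adjacency — for each edge of G1, its image is an edge of G2:
  (0,1) → (φ(0),φ(1)) = (3,6) ∈ E(G2) ✓
  (0,2) → (φ(0),φ(2)) = (5,6) ∈ E(G2) ✓
  (0,3) → (φ(0),φ(3)) = (6,8) ∈ E(G2) ✓
  (0,4) → (φ(0),φ(4)) = (4,6) ∈ E(G2) ✓
  (0,5) → (φ(0),φ(5)) = (0,6) ∈ E(G2) ✓
  (0,6) → (φ(0),φ(6)) = (2,6) ∈ E(G2) ✓
  (0,8) → (φ(0),φ(8)) = (6,7) ∈ E(G2) ✓
  (1,2) → (φ(1),φ(2)) = (3,5) ∈ E(G2) ✓
  (1,3) → (φ(1),φ(3)) = (3,8) ∈ E(G2) ✓
  (1,5) → (φ(1),φ(5)) = (0,3) ∈ E(G2) ✓
  (1,8) → (φ(1),φ(8)) = (3,7) ∈ E(G2) ✓
  (2,4) → (φ(2),φ(4)) = (4,5) ∈ E(G2) ✓
  (2,5) → (φ(2),φ(5)) = (0,5) ∈ E(G2) ✓
  (2,7) → (φ(2),φ(7)) = (1,5) ∈ E(G2) ✓
  (2,8) → (φ(2),φ(8)) = (5,7) ∈ E(G2) ✓
  (3,5) → (φ(3),φ(5)) = (0,8) ∈ E(G2) ✓
  (3,7) → (φ(3),φ(7)) = (1,8) ∈ E(G2) ✓
  (3,8) → (φ(3),φ(8)) = (7,8) ∈ E(G2) ✓
  (4,7) → (φ(4),φ(7)) = (1,4) ∈ E(G2) ✓
  (5,7) → (φ(5),φ(7)) = (0,1) ∈ E(G2) ✓
  (6,7) → (φ(6),φ(7)) = (1,2) ∈ E(G2) ✓
  (6,8) → (φ(6),φ(8)) = (2,7) ∈ E(G2) ✓
All 22 edges of G1 map to edges of G2, and |E(G1)| = |E(G2)| = 22, so φ is a bijection on edges as well as vertices. Hence G1 ≅ G2.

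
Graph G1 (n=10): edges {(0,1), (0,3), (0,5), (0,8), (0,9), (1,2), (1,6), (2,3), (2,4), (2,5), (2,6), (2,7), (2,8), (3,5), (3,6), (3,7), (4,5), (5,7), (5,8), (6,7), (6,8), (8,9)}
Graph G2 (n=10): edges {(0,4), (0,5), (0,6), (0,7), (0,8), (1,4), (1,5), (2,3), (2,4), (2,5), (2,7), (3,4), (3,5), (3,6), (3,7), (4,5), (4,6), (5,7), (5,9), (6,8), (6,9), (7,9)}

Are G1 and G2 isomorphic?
Yes, isomorphic

The graphs are isomorphic.
One valid mapping φ: V(G1) → V(G2): 0→6, 1→9, 2→5, 3→3, 4→1, 5→4, 6→7, 7→2, 8→0, 9→8

Verify φ preserves adjacency — for each edge of G1, its image is an edge of G2:
  (0,1) → (φ(0),φ(1)) = (6,9) ∈ E(G2) ✓
  (0,3) → (φ(0),φ(3)) = (3,6) ∈ E(G2) ✓
  (0,5) → (φ(0),φ(5)) = (4,6) ∈ E(G2) ✓
  (0,8) → (φ(0),φ(8)) = (0,6) ∈ E(G2) ✓
  (0,9) → (φ(0),φ(9)) = (6,8) ∈ E(G2) ✓
  (1,2) → (φ(1),φ(2)) = (5,9) ∈ E(G2) ✓
  (1,6) → (φ(1),φ(6)) = (7,9) ∈ E(G2) ✓
  (2,3) → (φ(2),φ(3)) = (3,5) ∈ E(G2) ✓
  (2,4) → (φ(2),φ(4)) = (1,5) ∈ E(G2) ✓
  (2,5) → (φ(2),φ(5)) = (4,5) ∈ E(G2) ✓
  (2,6) → (φ(2),φ(6)) = (5,7) ∈ E(G2) ✓
  (2,7) → (φ(2),φ(7)) = (2,5) ∈ E(G2) ✓
  (2,8) → (φ(2),φ(8)) = (0,5) ∈ E(G2) ✓
  (3,5) → (φ(3),φ(5)) = (3,4) ∈ E(G2) ✓
  (3,6) → (φ(3),φ(6)) = (3,7) ∈ E(G2) ✓
  (3,7) → (φ(3),φ(7)) = (2,3) ∈ E(G2) ✓
  (4,5) → (φ(4),φ(5)) = (1,4) ∈ E(G2) ✓
  (5,7) → (φ(5),φ(7)) = (2,4) ∈ E(G2) ✓
  (5,8) → (φ(5),φ(8)) = (0,4) ∈ E(G2) ✓
  (6,7) → (φ(6),φ(7)) = (2,7) ∈ E(G2) ✓
  (6,8) → (φ(6),φ(8)) = (0,7) ∈ E(G2) ✓
  (8,9) → (φ(8),φ(9)) = (0,8) ∈ E(G2) ✓
All 22 edges of G1 map to edges of G2, and |E(G1)| = |E(G2)| = 22, so φ is a bijection on edges as well as vertices. Hence G1 ≅ G2.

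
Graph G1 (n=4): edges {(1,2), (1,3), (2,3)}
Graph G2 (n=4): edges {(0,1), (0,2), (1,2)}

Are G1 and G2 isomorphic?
Yes, isomorphic

The graphs are isomorphic.
One valid mapping φ: V(G1) → V(G2): 0→3, 1→2, 2→1, 3→0

Verify φ preserves adjacency — for each edge of G1, its image is an edge of G2:
  (1,2) → (φ(1),φ(2)) = (1,2) ∈ E(G2) ✓
  (1,3) → (φ(1),φ(3)) = (0,2) ∈ E(G2) ✓
  (2,3) → (φ(2),φ(3)) = (0,1) ∈ E(G2) ✓
All 3 edges of G1 map to edges of G2, and |E(G1)| = |E(G2)| = 3, so φ is a bijection on edges as well as vertices. Hence G1 ≅ G2.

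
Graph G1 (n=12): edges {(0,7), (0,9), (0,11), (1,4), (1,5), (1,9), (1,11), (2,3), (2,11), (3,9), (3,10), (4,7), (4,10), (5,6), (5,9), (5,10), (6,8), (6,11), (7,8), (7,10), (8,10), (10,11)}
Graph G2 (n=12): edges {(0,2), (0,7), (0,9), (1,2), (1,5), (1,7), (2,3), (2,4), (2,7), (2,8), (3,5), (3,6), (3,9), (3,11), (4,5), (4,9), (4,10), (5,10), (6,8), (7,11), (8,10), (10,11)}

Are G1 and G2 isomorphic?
Yes, isomorphic

The graphs are isomorphic.
One valid mapping φ: V(G1) → V(G2): 0→11, 1→5, 2→6, 3→8, 4→1, 5→4, 6→9, 7→7, 8→0, 9→10, 10→2, 11→3

Verify φ preserves adjacency — for each edge of G1, its image is an edge of G2:
  (0,7) → (φ(0),φ(7)) = (7,11) ∈ E(G2) ✓
  (0,9) → (φ(0),φ(9)) = (10,11) ∈ E(G2) ✓
  (0,11) → (φ(0),φ(11)) = (3,11) ∈ E(G2) ✓
  (1,4) → (φ(1),φ(4)) = (1,5) ∈ E(G2) ✓
  (1,5) → (φ(1),φ(5)) = (4,5) ∈ E(G2) ✓
  (1,9) → (φ(1),φ(9)) = (5,10) ∈ E(G2) ✓
  (1,11) → (φ(1),φ(11)) = (3,5) ∈ E(G2) ✓
  (2,3) → (φ(2),φ(3)) = (6,8) ∈ E(G2) ✓
  (2,11) → (φ(2),φ(11)) = (3,6) ∈ E(G2) ✓
  (3,9) → (φ(3),φ(9)) = (8,10) ∈ E(G2) ✓
  (3,10) → (φ(3),φ(10)) = (2,8) ∈ E(G2) ✓
  (4,7) → (φ(4),φ(7)) = (1,7) ∈ E(G2) ✓
  (4,10) → (φ(4),φ(10)) = (1,2) ∈ E(G2) ✓
  (5,6) → (φ(5),φ(6)) = (4,9) ∈ E(G2) ✓
  (5,9) → (φ(5),φ(9)) = (4,10) ∈ E(G2) ✓
  (5,10) → (φ(5),φ(10)) = (2,4) ∈ E(G2) ✓
  (6,8) → (φ(6),φ(8)) = (0,9) ∈ E(G2) ✓
  (6,11) → (φ(6),φ(11)) = (3,9) ∈ E(G2) ✓
  (7,8) → (φ(7),φ(8)) = (0,7) ∈ E(G2) ✓
  (7,10) → (φ(7),φ(10)) = (2,7) ∈ E(G2) ✓
  (8,10) → (φ(8),φ(10)) = (0,2) ∈ E(G2) ✓
  (10,11) → (φ(10),φ(11)) = (2,3) ∈ E(G2) ✓
All 22 edges of G1 map to edges of G2, and |E(G1)| = |E(G2)| = 22, so φ is a bijection on edges as well as vertices. Hence G1 ≅ G2.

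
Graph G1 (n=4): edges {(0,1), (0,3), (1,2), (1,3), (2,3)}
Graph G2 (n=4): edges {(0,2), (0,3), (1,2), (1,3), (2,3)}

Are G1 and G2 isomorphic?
Yes, isomorphic

The graphs are isomorphic.
One valid mapping φ: V(G1) → V(G2): 0→1, 1→2, 2→0, 3→3

Verify φ preserves adjacency — for each edge of G1, its image is an edge of G2:
  (0,1) → (φ(0),φ(1)) = (1,2) ∈ E(G2) ✓
  (0,3) → (φ(0),φ(3)) = (1,3) ∈ E(G2) ✓
  (1,2) → (φ(1),φ(2)) = (0,2) ∈ E(G2) ✓
  (1,3) → (φ(1),φ(3)) = (2,3) ∈ E(G2) ✓
  (2,3) → (φ(2),φ(3)) = (0,3) ∈ E(G2) ✓
All 5 edges of G1 map to edges of G2, and |E(G1)| = |E(G2)| = 5, so φ is a bijection on edges as well as vertices. Hence G1 ≅ G2.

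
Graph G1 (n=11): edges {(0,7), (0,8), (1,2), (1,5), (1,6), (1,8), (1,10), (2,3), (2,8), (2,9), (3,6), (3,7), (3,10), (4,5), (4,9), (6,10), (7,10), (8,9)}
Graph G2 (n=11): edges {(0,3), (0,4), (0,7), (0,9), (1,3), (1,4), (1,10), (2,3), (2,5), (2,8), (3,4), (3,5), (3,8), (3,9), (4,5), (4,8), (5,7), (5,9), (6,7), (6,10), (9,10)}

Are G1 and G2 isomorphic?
No, not isomorphic

The graphs are NOT isomorphic.

Counting triangles (3-cliques): G1 has 5, G2 has 8.
Triangle count is an isomorphism invariant, so differing triangle counts rule out isomorphism.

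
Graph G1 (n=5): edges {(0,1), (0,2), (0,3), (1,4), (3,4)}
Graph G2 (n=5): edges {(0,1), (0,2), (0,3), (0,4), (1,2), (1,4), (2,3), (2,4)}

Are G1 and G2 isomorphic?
No, not isomorphic

The graphs are NOT isomorphic.

Degrees in G1: deg(0)=3, deg(1)=2, deg(2)=1, deg(3)=2, deg(4)=2.
Sorted degree sequence of G1: [3, 2, 2, 2, 1].
Degrees in G2: deg(0)=4, deg(1)=3, deg(2)=4, deg(3)=2, deg(4)=3.
Sorted degree sequence of G2: [4, 4, 3, 3, 2].
The (sorted) degree sequence is an isomorphism invariant, so since G1 and G2 have different degree sequences they cannot be isomorphic.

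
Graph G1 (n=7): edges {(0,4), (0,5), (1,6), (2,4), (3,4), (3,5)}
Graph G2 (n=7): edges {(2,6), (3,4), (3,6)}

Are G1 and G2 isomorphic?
No, not isomorphic

The graphs are NOT isomorphic.

Connected components of G1: 2 component(s) with vertex sets [[1, 6], [0, 2, 3, 4, 5]], sizes [2, 5].
Connected components of G2: 4 component(s) with vertex sets [[0], [1], [5], [2, 3, 4, 6]], sizes [1, 1, 1, 4].
The number of connected components (and the multiset of component sizes) is an isomorphism invariant — an isomorphism maps each component of G1 bijectively onto a component of G2. Since G1 has 2 component(s) and G2 has 4, they cannot be isomorphic.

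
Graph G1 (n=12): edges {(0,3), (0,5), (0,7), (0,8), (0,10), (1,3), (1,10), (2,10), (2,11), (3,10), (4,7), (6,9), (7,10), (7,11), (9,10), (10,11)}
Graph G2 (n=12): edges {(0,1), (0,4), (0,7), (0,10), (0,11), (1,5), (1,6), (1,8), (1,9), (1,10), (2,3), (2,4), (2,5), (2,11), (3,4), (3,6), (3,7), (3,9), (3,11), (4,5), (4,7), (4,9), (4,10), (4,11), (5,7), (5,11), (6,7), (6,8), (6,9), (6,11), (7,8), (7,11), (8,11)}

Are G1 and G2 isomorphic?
No, not isomorphic

The graphs are NOT isomorphic.

Degrees in G1: deg(0)=5, deg(1)=2, deg(2)=2, deg(3)=3, deg(4)=1, deg(5)=1, deg(6)=1, deg(7)=4, deg(8)=1, deg(9)=2, deg(10)=7, deg(11)=3.
Sorted degree sequence of G1: [7, 5, 4, 3, 3, 2, 2, 2, 1, 1, 1, 1].
Degrees in G2: deg(0)=5, deg(1)=6, deg(2)=4, deg(3)=6, deg(4)=8, deg(5)=5, deg(6)=6, deg(7)=7, deg(8)=4, deg(9)=4, deg(10)=3, deg(11)=8.
Sorted degree sequence of G2: [8, 8, 7, 6, 6, 6, 5, 5, 4, 4, 4, 3].
The (sorted) degree sequence is an isomorphism invariant, so since G1 and G2 have different degree sequences they cannot be isomorphic.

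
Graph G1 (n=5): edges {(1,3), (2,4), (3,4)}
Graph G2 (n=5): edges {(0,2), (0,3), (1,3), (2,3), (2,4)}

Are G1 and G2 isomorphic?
No, not isomorphic

The graphs are NOT isomorphic.

Connected components of G1: 2 component(s) with vertex sets [[0], [1, 2, 3, 4]], sizes [1, 4].
Connected components of G2: 1 component(s) with vertex sets [[0, 1, 2, 3, 4]], sizes [5].
The number of connected components (and the multiset of component sizes) is an isomorphism invariant — an isomorphism maps each component of G1 bijectively onto a component of G2. Since G1 has 2 component(s) and G2 has 1, they cannot be isomorphic.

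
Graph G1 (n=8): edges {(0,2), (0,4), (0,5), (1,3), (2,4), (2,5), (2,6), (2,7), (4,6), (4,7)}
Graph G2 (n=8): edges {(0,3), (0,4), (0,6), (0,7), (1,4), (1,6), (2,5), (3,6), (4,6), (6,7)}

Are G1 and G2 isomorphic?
Yes, isomorphic

The graphs are isomorphic.
One valid mapping φ: V(G1) → V(G2): 0→4, 1→5, 2→6, 3→2, 4→0, 5→1, 6→3, 7→7

Verify φ preserves adjacency — for each edge of G1, its image is an edge of G2:
  (0,2) → (φ(0),φ(2)) = (4,6) ∈ E(G2) ✓
  (0,4) → (φ(0),φ(4)) = (0,4) ∈ E(G2) ✓
  (0,5) → (φ(0),φ(5)) = (1,4) ∈ E(G2) ✓
  (1,3) → (φ(1),φ(3)) = (2,5) ∈ E(G2) ✓
  (2,4) → (φ(2),φ(4)) = (0,6) ∈ E(G2) ✓
  (2,5) → (φ(2),φ(5)) = (1,6) ∈ E(G2) ✓
  (2,6) → (φ(2),φ(6)) = (3,6) ∈ E(G2) ✓
  (2,7) → (φ(2),φ(7)) = (6,7) ∈ E(G2) ✓
  (4,6) → (φ(4),φ(6)) = (0,3) ∈ E(G2) ✓
  (4,7) → (φ(4),φ(7)) = (0,7) ∈ E(G2) ✓
All 10 edges of G1 map to edges of G2, and |E(G1)| = |E(G2)| = 10, so φ is a bijection on edges as well as vertices. Hence G1 ≅ G2.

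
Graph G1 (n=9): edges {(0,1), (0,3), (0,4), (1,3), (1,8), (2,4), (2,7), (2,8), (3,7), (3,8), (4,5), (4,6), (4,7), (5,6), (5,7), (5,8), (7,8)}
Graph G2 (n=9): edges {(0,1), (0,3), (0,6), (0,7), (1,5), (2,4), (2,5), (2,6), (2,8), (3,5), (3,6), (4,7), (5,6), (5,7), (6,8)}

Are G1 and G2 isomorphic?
No, not isomorphic

The graphs are NOT isomorphic.

Degrees in G1: deg(0)=3, deg(1)=3, deg(2)=3, deg(3)=4, deg(4)=5, deg(5)=4, deg(6)=2, deg(7)=5, deg(8)=5.
Sorted degree sequence of G1: [5, 5, 5, 4, 4, 3, 3, 3, 2].
Degrees in G2: deg(0)=4, deg(1)=2, deg(2)=4, deg(3)=3, deg(4)=2, deg(5)=5, deg(6)=5, deg(7)=3, deg(8)=2.
Sorted degree sequence of G2: [5, 5, 4, 4, 3, 3, 2, 2, 2].
The (sorted) degree sequence is an isomorphism invariant, so since G1 and G2 have different degree sequences they cannot be isomorphic.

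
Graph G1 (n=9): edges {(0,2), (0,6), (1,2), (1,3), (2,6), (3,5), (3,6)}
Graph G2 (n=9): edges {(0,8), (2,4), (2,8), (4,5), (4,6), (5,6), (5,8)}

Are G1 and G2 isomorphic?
Yes, isomorphic

The graphs are isomorphic.
One valid mapping φ: V(G1) → V(G2): 0→6, 1→2, 2→4, 3→8, 4→3, 5→0, 6→5, 7→7, 8→1

Verify φ preserves adjacency — for each edge of G1, its image is an edge of G2:
  (0,2) → (φ(0),φ(2)) = (4,6) ∈ E(G2) ✓
  (0,6) → (φ(0),φ(6)) = (5,6) ∈ E(G2) ✓
  (1,2) → (φ(1),φ(2)) = (2,4) ∈ E(G2) ✓
  (1,3) → (φ(1),φ(3)) = (2,8) ∈ E(G2) ✓
  (2,6) → (φ(2),φ(6)) = (4,5) ∈ E(G2) ✓
  (3,5) → (φ(3),φ(5)) = (0,8) ∈ E(G2) ✓
  (3,6) → (φ(3),φ(6)) = (5,8) ∈ E(G2) ✓
All 7 edges of G1 map to edges of G2, and |E(G1)| = |E(G2)| = 7, so φ is a bijection on edges as well as vertices. Hence G1 ≅ G2.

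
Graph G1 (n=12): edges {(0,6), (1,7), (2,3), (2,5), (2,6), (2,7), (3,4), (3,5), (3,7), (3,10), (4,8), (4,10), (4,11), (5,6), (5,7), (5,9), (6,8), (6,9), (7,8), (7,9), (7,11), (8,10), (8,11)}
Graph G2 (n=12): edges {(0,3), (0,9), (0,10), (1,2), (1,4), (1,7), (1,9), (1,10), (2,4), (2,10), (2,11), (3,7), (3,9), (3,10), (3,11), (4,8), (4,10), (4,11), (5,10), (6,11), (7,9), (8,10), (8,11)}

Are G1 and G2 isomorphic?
Yes, isomorphic

The graphs are isomorphic.
One valid mapping φ: V(G1) → V(G2): 0→6, 1→5, 2→2, 3→1, 4→9, 5→4, 6→11, 7→10, 8→3, 9→8, 10→7, 11→0

Verify φ preserves adjacency — for each edge of G1, its image is an edge of G2:
  (0,6) → (φ(0),φ(6)) = (6,11) ∈ E(G2) ✓
  (1,7) → (φ(1),φ(7)) = (5,10) ∈ E(G2) ✓
  (2,3) → (φ(2),φ(3)) = (1,2) ∈ E(G2) ✓
  (2,5) → (φ(2),φ(5)) = (2,4) ∈ E(G2) ✓
  (2,6) → (φ(2),φ(6)) = (2,11) ∈ E(G2) ✓
  (2,7) → (φ(2),φ(7)) = (2,10) ∈ E(G2) ✓
  (3,4) → (φ(3),φ(4)) = (1,9) ∈ E(G2) ✓
  (3,5) → (φ(3),φ(5)) = (1,4) ∈ E(G2) ✓
  (3,7) → (φ(3),φ(7)) = (1,10) ∈ E(G2) ✓
  (3,10) → (φ(3),φ(10)) = (1,7) ∈ E(G2) ✓
  (4,8) → (φ(4),φ(8)) = (3,9) ∈ E(G2) ✓
  (4,10) → (φ(4),φ(10)) = (7,9) ∈ E(G2) ✓
  (4,11) → (φ(4),φ(11)) = (0,9) ∈ E(G2) ✓
  (5,6) → (φ(5),φ(6)) = (4,11) ∈ E(G2) ✓
  (5,7) → (φ(5),φ(7)) = (4,10) ∈ E(G2) ✓
  (5,9) → (φ(5),φ(9)) = (4,8) ∈ E(G2) ✓
  (6,8) → (φ(6),φ(8)) = (3,11) ∈ E(G2) ✓
  (6,9) → (φ(6),φ(9)) = (8,11) ∈ E(G2) ✓
  (7,8) → (φ(7),φ(8)) = (3,10) ∈ E(G2) ✓
  (7,9) → (φ(7),φ(9)) = (8,10) ∈ E(G2) ✓
  (7,11) → (φ(7),φ(11)) = (0,10) ∈ E(G2) ✓
  (8,10) → (φ(8),φ(10)) = (3,7) ∈ E(G2) ✓
  (8,11) → (φ(8),φ(11)) = (0,3) ∈ E(G2) ✓
All 23 edges of G1 map to edges of G2, and |E(G1)| = |E(G2)| = 23, so φ is a bijection on edges as well as vertices. Hence G1 ≅ G2.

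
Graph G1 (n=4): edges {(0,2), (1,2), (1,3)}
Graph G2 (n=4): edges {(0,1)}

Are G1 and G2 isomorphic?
No, not isomorphic

The graphs are NOT isomorphic.

Connected components of G1: 1 component(s) with vertex sets [[0, 1, 2, 3]], sizes [4].
Connected components of G2: 3 component(s) with vertex sets [[2], [3], [0, 1]], sizes [1, 1, 2].
The number of connected components (and the multiset of component sizes) is an isomorphism invariant — an isomorphism maps each component of G1 bijectively onto a component of G2. Since G1 has 1 component(s) and G2 has 3, they cannot be isomorphic.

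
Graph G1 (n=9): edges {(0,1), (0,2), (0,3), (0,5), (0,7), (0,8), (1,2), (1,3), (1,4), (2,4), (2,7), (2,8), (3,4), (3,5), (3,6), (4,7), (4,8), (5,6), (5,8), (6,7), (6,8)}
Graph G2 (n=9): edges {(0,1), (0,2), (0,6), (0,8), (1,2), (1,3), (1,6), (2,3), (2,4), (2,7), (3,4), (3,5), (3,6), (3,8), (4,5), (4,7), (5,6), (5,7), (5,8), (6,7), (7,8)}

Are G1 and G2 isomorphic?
Yes, isomorphic

The graphs are isomorphic.
One valid mapping φ: V(G1) → V(G2): 0→3, 1→4, 2→5, 3→2, 4→7, 5→1, 6→0, 7→8, 8→6

Verify φ preserves adjacency — for each edge of G1, its image is an edge of G2:
  (0,1) → (φ(0),φ(1)) = (3,4) ∈ E(G2) ✓
  (0,2) → (φ(0),φ(2)) = (3,5) ∈ E(G2) ✓
  (0,3) → (φ(0),φ(3)) = (2,3) ∈ E(G2) ✓
  (0,5) → (φ(0),φ(5)) = (1,3) ∈ E(G2) ✓
  (0,7) → (φ(0),φ(7)) = (3,8) ∈ E(G2) ✓
  (0,8) → (φ(0),φ(8)) = (3,6) ∈ E(G2) ✓
  (1,2) → (φ(1),φ(2)) = (4,5) ∈ E(G2) ✓
  (1,3) → (φ(1),φ(3)) = (2,4) ∈ E(G2) ✓
  (1,4) → (φ(1),φ(4)) = (4,7) ∈ E(G2) ✓
  (2,4) → (φ(2),φ(4)) = (5,7) ∈ E(G2) ✓
  (2,7) → (φ(2),φ(7)) = (5,8) ∈ E(G2) ✓
  (2,8) → (φ(2),φ(8)) = (5,6) ∈ E(G2) ✓
  (3,4) → (φ(3),φ(4)) = (2,7) ∈ E(G2) ✓
  (3,5) → (φ(3),φ(5)) = (1,2) ∈ E(G2) ✓
  (3,6) → (φ(3),φ(6)) = (0,2) ∈ E(G2) ✓
  (4,7) → (φ(4),φ(7)) = (7,8) ∈ E(G2) ✓
  (4,8) → (φ(4),φ(8)) = (6,7) ∈ E(G2) ✓
  (5,6) → (φ(5),φ(6)) = (0,1) ∈ E(G2) ✓
  (5,8) → (φ(5),φ(8)) = (1,6) ∈ E(G2) ✓
  (6,7) → (φ(6),φ(7)) = (0,8) ∈ E(G2) ✓
  (6,8) → (φ(6),φ(8)) = (0,6) ∈ E(G2) ✓
All 21 edges of G1 map to edges of G2, and |E(G1)| = |E(G2)| = 21, so φ is a bijection on edges as well as vertices. Hence G1 ≅ G2.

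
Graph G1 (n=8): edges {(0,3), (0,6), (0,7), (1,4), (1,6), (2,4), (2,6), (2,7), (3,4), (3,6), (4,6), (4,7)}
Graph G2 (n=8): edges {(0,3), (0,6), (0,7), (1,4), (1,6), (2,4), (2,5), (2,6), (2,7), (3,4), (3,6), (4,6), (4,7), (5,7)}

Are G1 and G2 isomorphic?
No, not isomorphic

The graphs are NOT isomorphic.

Counting edges: G1 has 12 edge(s); G2 has 14 edge(s).
Edge count is an isomorphism invariant (a bijection on vertices induces a bijection on edges), so differing edge counts rule out isomorphism.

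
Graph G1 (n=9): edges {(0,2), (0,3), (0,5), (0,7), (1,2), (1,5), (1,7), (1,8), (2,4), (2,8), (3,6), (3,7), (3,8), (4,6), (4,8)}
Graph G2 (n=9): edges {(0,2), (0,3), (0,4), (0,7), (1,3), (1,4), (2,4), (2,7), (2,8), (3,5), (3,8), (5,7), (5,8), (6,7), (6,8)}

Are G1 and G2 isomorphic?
Yes, isomorphic

The graphs are isomorphic.
One valid mapping φ: V(G1) → V(G2): 0→8, 1→7, 2→2, 3→3, 4→4, 5→6, 6→1, 7→5, 8→0

Verify φ preserves adjacency — for each edge of G1, its image is an edge of G2:
  (0,2) → (φ(0),φ(2)) = (2,8) ∈ E(G2) ✓
  (0,3) → (φ(0),φ(3)) = (3,8) ∈ E(G2) ✓
  (0,5) → (φ(0),φ(5)) = (6,8) ∈ E(G2) ✓
  (0,7) → (φ(0),φ(7)) = (5,8) ∈ E(G2) ✓
  (1,2) → (φ(1),φ(2)) = (2,7) ∈ E(G2) ✓
  (1,5) → (φ(1),φ(5)) = (6,7) ∈ E(G2) ✓
  (1,7) → (φ(1),φ(7)) = (5,7) ∈ E(G2) ✓
  (1,8) → (φ(1),φ(8)) = (0,7) ∈ E(G2) ✓
  (2,4) → (φ(2),φ(4)) = (2,4) ∈ E(G2) ✓
  (2,8) → (φ(2),φ(8)) = (0,2) ∈ E(G2) ✓
  (3,6) → (φ(3),φ(6)) = (1,3) ∈ E(G2) ✓
  (3,7) → (φ(3),φ(7)) = (3,5) ∈ E(G2) ✓
  (3,8) → (φ(3),φ(8)) = (0,3) ∈ E(G2) ✓
  (4,6) → (φ(4),φ(6)) = (1,4) ∈ E(G2) ✓
  (4,8) → (φ(4),φ(8)) = (0,4) ∈ E(G2) ✓
All 15 edges of G1 map to edges of G2, and |E(G1)| = |E(G2)| = 15, so φ is a bijection on edges as well as vertices. Hence G1 ≅ G2.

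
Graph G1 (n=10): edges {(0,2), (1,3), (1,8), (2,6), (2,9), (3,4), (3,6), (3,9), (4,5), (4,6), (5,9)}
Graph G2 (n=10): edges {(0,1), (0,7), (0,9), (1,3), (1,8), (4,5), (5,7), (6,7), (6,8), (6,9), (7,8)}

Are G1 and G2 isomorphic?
Yes, isomorphic

The graphs are isomorphic.
One valid mapping φ: V(G1) → V(G2): 0→3, 1→5, 2→1, 3→7, 4→6, 5→9, 6→8, 7→2, 8→4, 9→0

Verify φ preserves adjacency — for each edge of G1, its image is an edge of G2:
  (0,2) → (φ(0),φ(2)) = (1,3) ∈ E(G2) ✓
  (1,3) → (φ(1),φ(3)) = (5,7) ∈ E(G2) ✓
  (1,8) → (φ(1),φ(8)) = (4,5) ∈ E(G2) ✓
  (2,6) → (φ(2),φ(6)) = (1,8) ∈ E(G2) ✓
  (2,9) → (φ(2),φ(9)) = (0,1) ∈ E(G2) ✓
  (3,4) → (φ(3),φ(4)) = (6,7) ∈ E(G2) ✓
  (3,6) → (φ(3),φ(6)) = (7,8) ∈ E(G2) ✓
  (3,9) → (φ(3),φ(9)) = (0,7) ∈ E(G2) ✓
  (4,5) → (φ(4),φ(5)) = (6,9) ∈ E(G2) ✓
  (4,6) → (φ(4),φ(6)) = (6,8) ∈ E(G2) ✓
  (5,9) → (φ(5),φ(9)) = (0,9) ∈ E(G2) ✓
All 11 edges of G1 map to edges of G2, and |E(G1)| = |E(G2)| = 11, so φ is a bijection on edges as well as vertices. Hence G1 ≅ G2.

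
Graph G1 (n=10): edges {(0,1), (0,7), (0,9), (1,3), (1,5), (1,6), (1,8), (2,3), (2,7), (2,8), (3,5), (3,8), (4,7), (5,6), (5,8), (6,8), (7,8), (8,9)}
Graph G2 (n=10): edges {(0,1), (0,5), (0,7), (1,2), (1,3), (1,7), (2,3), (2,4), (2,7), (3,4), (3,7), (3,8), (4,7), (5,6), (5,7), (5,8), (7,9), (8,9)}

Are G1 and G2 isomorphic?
Yes, isomorphic

The graphs are isomorphic.
One valid mapping φ: V(G1) → V(G2): 0→8, 1→3, 2→0, 3→1, 4→6, 5→2, 6→4, 7→5, 8→7, 9→9

Verify φ preserves adjacency — for each edge of G1, its image is an edge of G2:
  (0,1) → (φ(0),φ(1)) = (3,8) ∈ E(G2) ✓
  (0,7) → (φ(0),φ(7)) = (5,8) ∈ E(G2) ✓
  (0,9) → (φ(0),φ(9)) = (8,9) ∈ E(G2) ✓
  (1,3) → (φ(1),φ(3)) = (1,3) ∈ E(G2) ✓
  (1,5) → (φ(1),φ(5)) = (2,3) ∈ E(G2) ✓
  (1,6) → (φ(1),φ(6)) = (3,4) ∈ E(G2) ✓
  (1,8) → (φ(1),φ(8)) = (3,7) ∈ E(G2) ✓
  (2,3) → (φ(2),φ(3)) = (0,1) ∈ E(G2) ✓
  (2,7) → (φ(2),φ(7)) = (0,5) ∈ E(G2) ✓
  (2,8) → (φ(2),φ(8)) = (0,7) ∈ E(G2) ✓
  (3,5) → (φ(3),φ(5)) = (1,2) ∈ E(G2) ✓
  (3,8) → (φ(3),φ(8)) = (1,7) ∈ E(G2) ✓
  (4,7) → (φ(4),φ(7)) = (5,6) ∈ E(G2) ✓
  (5,6) → (φ(5),φ(6)) = (2,4) ∈ E(G2) ✓
  (5,8) → (φ(5),φ(8)) = (2,7) ∈ E(G2) ✓
  (6,8) → (φ(6),φ(8)) = (4,7) ∈ E(G2) ✓
  (7,8) → (φ(7),φ(8)) = (5,7) ∈ E(G2) ✓
  (8,9) → (φ(8),φ(9)) = (7,9) ∈ E(G2) ✓
All 18 edges of G1 map to edges of G2, and |E(G1)| = |E(G2)| = 18, so φ is a bijection on edges as well as vertices. Hence G1 ≅ G2.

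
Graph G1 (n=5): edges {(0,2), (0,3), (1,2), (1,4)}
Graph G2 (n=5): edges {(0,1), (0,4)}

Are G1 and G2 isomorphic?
No, not isomorphic

The graphs are NOT isomorphic.

Degrees in G1: deg(0)=2, deg(1)=2, deg(2)=2, deg(3)=1, deg(4)=1.
Sorted degree sequence of G1: [2, 2, 2, 1, 1].
Degrees in G2: deg(0)=2, deg(1)=1, deg(2)=0, deg(3)=0, deg(4)=1.
Sorted degree sequence of G2: [2, 1, 1, 0, 0].
The (sorted) degree sequence is an isomorphism invariant, so since G1 and G2 have different degree sequences they cannot be isomorphic.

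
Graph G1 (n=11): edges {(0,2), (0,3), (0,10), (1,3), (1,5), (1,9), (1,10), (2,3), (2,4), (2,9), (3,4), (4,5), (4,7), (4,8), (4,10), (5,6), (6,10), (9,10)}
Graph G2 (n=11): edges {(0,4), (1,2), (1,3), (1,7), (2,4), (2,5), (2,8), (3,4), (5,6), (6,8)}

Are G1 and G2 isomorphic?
No, not isomorphic

The graphs are NOT isomorphic.

Connected components of G1: 1 component(s) with vertex sets [[0, 1, 2, 3, 4, 5, 6, 7, 8, 9, 10]], sizes [11].
Connected components of G2: 3 component(s) with vertex sets [[9], [10], [0, 1, 2, 3, 4, 5, 6, 7, 8]], sizes [1, 1, 9].
The number of connected components (and the multiset of component sizes) is an isomorphism invariant — an isomorphism maps each component of G1 bijectively onto a component of G2. Since G1 has 1 component(s) and G2 has 3, they cannot be isomorphic.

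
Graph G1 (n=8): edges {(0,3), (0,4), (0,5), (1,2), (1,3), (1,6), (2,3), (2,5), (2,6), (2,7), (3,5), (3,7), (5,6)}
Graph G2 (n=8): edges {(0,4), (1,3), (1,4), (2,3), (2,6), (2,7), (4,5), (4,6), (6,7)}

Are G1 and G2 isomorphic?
No, not isomorphic

The graphs are NOT isomorphic.

Counting triangles (3-cliques): G1 has 6, G2 has 1.
Triangle count is an isomorphism invariant, so differing triangle counts rule out isomorphism.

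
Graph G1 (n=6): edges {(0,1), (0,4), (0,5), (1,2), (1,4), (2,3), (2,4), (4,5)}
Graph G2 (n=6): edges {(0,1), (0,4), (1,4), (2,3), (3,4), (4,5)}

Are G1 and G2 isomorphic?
No, not isomorphic

The graphs are NOT isomorphic.

Counting triangles (3-cliques): G1 has 3, G2 has 1.
Triangle count is an isomorphism invariant, so differing triangle counts rule out isomorphism.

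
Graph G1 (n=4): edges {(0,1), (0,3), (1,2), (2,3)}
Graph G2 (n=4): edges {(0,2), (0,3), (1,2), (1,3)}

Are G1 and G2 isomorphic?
Yes, isomorphic

The graphs are isomorphic.
One valid mapping φ: V(G1) → V(G2): 0→0, 1→3, 2→1, 3→2

Verify φ preserves adjacency — for each edge of G1, its image is an edge of G2:
  (0,1) → (φ(0),φ(1)) = (0,3) ∈ E(G2) ✓
  (0,3) → (φ(0),φ(3)) = (0,2) ∈ E(G2) ✓
  (1,2) → (φ(1),φ(2)) = (1,3) ∈ E(G2) ✓
  (2,3) → (φ(2),φ(3)) = (1,2) ∈ E(G2) ✓
All 4 edges of G1 map to edges of G2, and |E(G1)| = |E(G2)| = 4, so φ is a bijection on edges as well as vertices. Hence G1 ≅ G2.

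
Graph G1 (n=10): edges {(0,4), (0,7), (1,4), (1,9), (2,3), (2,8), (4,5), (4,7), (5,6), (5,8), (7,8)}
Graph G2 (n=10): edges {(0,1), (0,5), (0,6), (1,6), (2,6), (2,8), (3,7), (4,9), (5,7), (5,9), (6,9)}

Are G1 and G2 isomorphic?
Yes, isomorphic

The graphs are isomorphic.
One valid mapping φ: V(G1) → V(G2): 0→1, 1→2, 2→7, 3→3, 4→6, 5→9, 6→4, 7→0, 8→5, 9→8

Verify φ preserves adjacency — for each edge of G1, its image is an edge of G2:
  (0,4) → (φ(0),φ(4)) = (1,6) ∈ E(G2) ✓
  (0,7) → (φ(0),φ(7)) = (0,1) ∈ E(G2) ✓
  (1,4) → (φ(1),φ(4)) = (2,6) ∈ E(G2) ✓
  (1,9) → (φ(1),φ(9)) = (2,8) ∈ E(G2) ✓
  (2,3) → (φ(2),φ(3)) = (3,7) ∈ E(G2) ✓
  (2,8) → (φ(2),φ(8)) = (5,7) ∈ E(G2) ✓
  (4,5) → (φ(4),φ(5)) = (6,9) ∈ E(G2) ✓
  (4,7) → (φ(4),φ(7)) = (0,6) ∈ E(G2) ✓
  (5,6) → (φ(5),φ(6)) = (4,9) ∈ E(G2) ✓
  (5,8) → (φ(5),φ(8)) = (5,9) ∈ E(G2) ✓
  (7,8) → (φ(7),φ(8)) = (0,5) ∈ E(G2) ✓
All 11 edges of G1 map to edges of G2, and |E(G1)| = |E(G2)| = 11, so φ is a bijection on edges as well as vertices. Hence G1 ≅ G2.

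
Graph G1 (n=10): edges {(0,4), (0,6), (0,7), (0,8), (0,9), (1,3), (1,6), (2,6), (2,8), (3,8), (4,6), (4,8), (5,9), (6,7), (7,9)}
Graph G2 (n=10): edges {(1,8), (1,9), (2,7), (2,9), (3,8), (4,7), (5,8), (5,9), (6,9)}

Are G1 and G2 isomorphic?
No, not isomorphic

The graphs are NOT isomorphic.

Connected components of G1: 1 component(s) with vertex sets [[0, 1, 2, 3, 4, 5, 6, 7, 8, 9]], sizes [10].
Connected components of G2: 2 component(s) with vertex sets [[0], [1, 2, 3, 4, 5, 6, 7, 8, 9]], sizes [1, 9].
The number of connected components (and the multiset of component sizes) is an isomorphism invariant — an isomorphism maps each component of G1 bijectively onto a component of G2. Since G1 has 1 component(s) and G2 has 2, they cannot be isomorphic.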